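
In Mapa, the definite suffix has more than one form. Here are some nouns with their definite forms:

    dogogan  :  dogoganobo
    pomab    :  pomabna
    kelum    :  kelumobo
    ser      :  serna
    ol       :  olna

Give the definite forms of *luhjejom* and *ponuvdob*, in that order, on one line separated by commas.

Looking at the final consonant of each stem: -obo when the stem ends in a nasal (*dogogan*, *kelum*); -na when the stem ends in a non-nasal consonant (*pomab*, *ser*, *ol*).
Since the final consonant of *luhjejom* is /m/ (a nasal), it takes -obo, giving *luhjejomobo*.
The final consonant of *ponuvdob* is /b/, which is non-nasal, so the suffix is -na, giving *ponuvdobna*.

luhjejomobo, ponuvdobna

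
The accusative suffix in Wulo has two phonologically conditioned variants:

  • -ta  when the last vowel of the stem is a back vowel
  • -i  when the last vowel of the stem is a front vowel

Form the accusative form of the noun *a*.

ata

Since the last vowel of *a* is /a/ (a back vowel), it takes -ta, giving *ata*.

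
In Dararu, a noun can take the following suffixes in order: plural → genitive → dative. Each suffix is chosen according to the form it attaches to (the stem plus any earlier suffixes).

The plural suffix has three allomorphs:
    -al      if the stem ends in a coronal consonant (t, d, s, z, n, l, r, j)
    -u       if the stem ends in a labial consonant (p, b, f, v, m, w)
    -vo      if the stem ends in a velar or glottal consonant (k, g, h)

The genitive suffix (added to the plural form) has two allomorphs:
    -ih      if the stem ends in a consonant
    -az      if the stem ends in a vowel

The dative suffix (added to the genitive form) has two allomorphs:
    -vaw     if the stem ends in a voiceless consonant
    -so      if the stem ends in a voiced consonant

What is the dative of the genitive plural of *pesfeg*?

Since the final consonant of *pesfeg* is /g/ (velar/glottal), it takes -vo, giving *pesfegvo*.
Since the final sound of the plural form *pesfegvo* is /o/ (a vowel), it takes -az, giving *pesfegvoaz*.
The genitive form *pesfegvoaz*: final consonant = /z/, voiced → -so → *pesfegvoazso*.

pesfegvoazso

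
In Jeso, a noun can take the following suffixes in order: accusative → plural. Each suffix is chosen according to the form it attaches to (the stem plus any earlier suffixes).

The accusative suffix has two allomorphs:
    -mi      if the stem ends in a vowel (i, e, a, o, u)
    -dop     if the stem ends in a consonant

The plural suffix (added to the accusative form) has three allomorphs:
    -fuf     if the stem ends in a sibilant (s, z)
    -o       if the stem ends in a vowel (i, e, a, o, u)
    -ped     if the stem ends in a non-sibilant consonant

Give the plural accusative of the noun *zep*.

The final sound of *zep* is /p/, which is a consonant, so the accusative suffix is -dop, giving *zepdop*.
Since the final sound of the accusative form *zepdop* is /p/ (a non-sibilant consonant), it takes -ped, giving *zepdopped*.

zepdopped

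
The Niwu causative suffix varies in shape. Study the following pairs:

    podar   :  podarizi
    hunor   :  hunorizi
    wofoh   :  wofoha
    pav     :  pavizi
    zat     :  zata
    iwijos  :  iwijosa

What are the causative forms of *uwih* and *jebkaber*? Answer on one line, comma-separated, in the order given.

uwiha, jebkaberizi

Looking at the final consonant of each stem: -a when the stem ends in a voiceless consonant (*wofoh*, *zat*, *iwijos*); -izi when the stem ends in a voiced consonant (*podar*, *hunor*, *pav*).
Since the final consonant of *uwih* is /h/ (voiceless), it takes -a, giving *uwiha*.
Since the final consonant of *jebkaber* is /r/ (voiced), it takes -izi, giving *jebkaberizi*.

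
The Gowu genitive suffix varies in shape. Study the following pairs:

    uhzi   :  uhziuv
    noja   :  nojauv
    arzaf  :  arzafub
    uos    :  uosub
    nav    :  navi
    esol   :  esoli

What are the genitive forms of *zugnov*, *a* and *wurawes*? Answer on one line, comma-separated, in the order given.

The suffix is conditioned by the final sound: -ub when the stem ends in a voiceless consonant (*arzaf*, *uos*); -i when the stem ends in a voiced consonant (*nav*, *esol*); -uv when the stem ends in a vowel (*uhzi*, *noja*).
*zugnov*: final sound = /v/, a voiced consonant → -i → *zugnovi*.
Since the final sound of *a* is /a/ (a vowel), it takes -uv, giving *auv*.
Since the final sound of *wurawes* is /s/ (a voiceless consonant), it takes -ub, giving *wurawesub*.

zugnovi, auv, wurawesub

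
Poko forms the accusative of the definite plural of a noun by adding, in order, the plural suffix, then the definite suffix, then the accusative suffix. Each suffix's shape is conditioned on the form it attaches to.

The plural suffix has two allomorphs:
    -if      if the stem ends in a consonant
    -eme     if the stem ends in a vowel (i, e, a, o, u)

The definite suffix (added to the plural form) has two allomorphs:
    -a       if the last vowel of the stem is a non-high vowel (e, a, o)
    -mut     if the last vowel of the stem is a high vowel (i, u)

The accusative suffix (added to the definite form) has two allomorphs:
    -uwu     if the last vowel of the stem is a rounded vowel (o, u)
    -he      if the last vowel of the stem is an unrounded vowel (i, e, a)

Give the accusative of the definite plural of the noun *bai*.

baiemeahe

*bai*: final sound = /i/, a vowel → -eme → *baieme*.
Since the last vowel of the plural form *baieme* is /e/ (a non-high vowel), it takes -a, giving *baiemea*.
The definite form *baiemea* — last vowel /a/ (an unrounded vowel) → -he → *baiemeahe*.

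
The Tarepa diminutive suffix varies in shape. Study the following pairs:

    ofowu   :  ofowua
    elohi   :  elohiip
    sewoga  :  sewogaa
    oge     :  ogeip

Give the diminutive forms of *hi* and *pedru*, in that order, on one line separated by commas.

hiip, pedrua

The suffix is conditioned by the last vowel: -ip when the last vowel of the stem is a front vowel (*elohi*, *oge*); -a when the last vowel of the stem is a back vowel (*ofowu*, *sewoga*).
The last vowel of *hi* is /i/, which is a front vowel, so the suffix is -ip, giving *hiip*.
The last vowel of *pedru* is /u/, which is a back vowel, so the suffix is -a, giving *pedrua*.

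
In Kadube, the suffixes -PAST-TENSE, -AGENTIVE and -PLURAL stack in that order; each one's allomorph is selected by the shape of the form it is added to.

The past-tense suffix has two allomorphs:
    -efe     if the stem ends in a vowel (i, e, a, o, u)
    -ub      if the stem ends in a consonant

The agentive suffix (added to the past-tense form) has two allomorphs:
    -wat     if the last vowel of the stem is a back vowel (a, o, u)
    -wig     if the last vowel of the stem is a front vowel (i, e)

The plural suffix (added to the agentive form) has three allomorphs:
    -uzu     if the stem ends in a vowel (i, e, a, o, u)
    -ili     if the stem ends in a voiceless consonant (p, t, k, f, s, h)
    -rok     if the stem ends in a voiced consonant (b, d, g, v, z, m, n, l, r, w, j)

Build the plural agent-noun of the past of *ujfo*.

ujfoefewigrok

Since the final sound of *ujfo* is /o/ (a vowel), it takes -efe, giving *ujfoefe*.
Since the last vowel of the past-tense form *ujfoefe* is /e/ (a front vowel), it takes -wig, giving *ujfoefewig*.
The final sound of the agentive form *ujfoefewig* is /g/, which is a voiced consonant, so the plural suffix is -rok, giving *ujfoefewigrok*.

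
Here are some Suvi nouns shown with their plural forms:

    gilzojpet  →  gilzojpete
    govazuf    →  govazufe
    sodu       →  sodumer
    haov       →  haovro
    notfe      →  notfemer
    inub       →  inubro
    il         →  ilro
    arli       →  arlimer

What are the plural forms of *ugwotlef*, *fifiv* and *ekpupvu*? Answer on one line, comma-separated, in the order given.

The alternation tracks the final sound of the stem — -e when the stem ends in a voiceless consonant (*gilzojpet*, *govazuf*); -ro when the stem ends in a voiced consonant (*haov*, *inub*, *il*); -mer when the stem ends in a vowel (*sodu*, *notfe*, *arli*).
Since the final sound of *ugwotlef* is /f/ (a voiceless consonant), it takes -e, giving *ugwotlefe*.
*fifiv* — final sound /v/ (a voiced consonant) → -ro → *fifivro*.
*ekpupvu* — final sound /u/ (a vowel) → -mer → *ekpupvumer*.

ugwotlefe, fifivro, ekpupvumer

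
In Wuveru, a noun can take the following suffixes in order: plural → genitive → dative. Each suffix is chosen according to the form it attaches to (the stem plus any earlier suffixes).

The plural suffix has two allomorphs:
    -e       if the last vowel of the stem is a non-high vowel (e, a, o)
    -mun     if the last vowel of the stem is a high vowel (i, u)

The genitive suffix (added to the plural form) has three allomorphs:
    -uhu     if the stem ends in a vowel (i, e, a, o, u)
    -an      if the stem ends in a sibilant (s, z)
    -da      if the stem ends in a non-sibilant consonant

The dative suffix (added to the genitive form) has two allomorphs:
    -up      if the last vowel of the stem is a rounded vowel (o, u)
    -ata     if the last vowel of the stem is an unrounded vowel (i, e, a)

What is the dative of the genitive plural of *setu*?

setumundaata

*setu*: last vowel = /u/, a high vowel → -mun → *setumun*.
Since the final sound of the plural form *setumun* is /n/ (a non-sibilant consonant), it takes -da, giving *setumunda*.
The genitive form *setumunda* — last vowel /a/ (an unrounded vowel) → -ata → *setumundaata*.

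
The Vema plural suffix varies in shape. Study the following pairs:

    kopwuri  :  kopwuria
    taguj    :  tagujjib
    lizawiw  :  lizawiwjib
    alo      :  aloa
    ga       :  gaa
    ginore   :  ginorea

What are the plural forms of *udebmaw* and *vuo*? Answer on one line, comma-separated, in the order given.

udebmawjib, vuoa

Looking at the final sound of each stem: -jib when the stem ends in a consonant (*taguj*, *lizawiw*); -a when the stem ends in a vowel (*kopwuri*, *alo*, *ga*, *ginore*).
Since the final sound of *udebmaw* is /w/ (a consonant), it takes -jib, giving *udebmawjib*.
Since the final sound of *vuo* is /o/ (a vowel), it takes -a, giving *vuoa*.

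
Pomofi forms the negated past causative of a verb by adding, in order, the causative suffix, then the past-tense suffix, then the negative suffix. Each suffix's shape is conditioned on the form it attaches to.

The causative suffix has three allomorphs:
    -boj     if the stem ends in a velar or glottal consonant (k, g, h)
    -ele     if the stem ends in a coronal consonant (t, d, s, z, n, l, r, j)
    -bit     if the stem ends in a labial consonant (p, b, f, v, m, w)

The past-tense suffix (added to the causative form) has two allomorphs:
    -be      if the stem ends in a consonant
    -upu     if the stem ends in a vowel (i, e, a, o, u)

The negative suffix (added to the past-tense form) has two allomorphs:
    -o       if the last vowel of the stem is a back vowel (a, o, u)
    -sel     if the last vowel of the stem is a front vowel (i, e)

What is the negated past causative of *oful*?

ofuleleupuo

*oful*: final consonant = /l/, coronal → -ele → *ofulele*.
The causative form *ofulele*: final sound = /e/, a vowel → -upu → *ofuleleupu*.
The past-tense form *ofuleleupu*: last vowel = /u/, a back vowel → -o → *ofuleleupuo*.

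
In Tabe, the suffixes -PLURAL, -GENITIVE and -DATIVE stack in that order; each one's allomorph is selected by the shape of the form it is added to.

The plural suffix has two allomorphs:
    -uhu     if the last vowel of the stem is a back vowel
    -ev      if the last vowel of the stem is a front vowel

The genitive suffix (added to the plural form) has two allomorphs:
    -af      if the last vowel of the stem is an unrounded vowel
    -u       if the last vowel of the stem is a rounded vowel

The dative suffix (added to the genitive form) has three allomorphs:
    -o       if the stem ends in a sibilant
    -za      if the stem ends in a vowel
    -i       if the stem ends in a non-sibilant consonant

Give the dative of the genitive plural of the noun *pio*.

piouhuuza

*pio*: last vowel = /o/, a back vowel → -uhu → *piouhu*.
The last vowel of the plural form *piouhu* is /u/, which is a rounded vowel, so the genitive suffix is -u, giving *piouhuu*.
Since the final sound of the genitive form *piouhuu* is /u/ (a vowel), it takes -za, giving *piouhuuza*.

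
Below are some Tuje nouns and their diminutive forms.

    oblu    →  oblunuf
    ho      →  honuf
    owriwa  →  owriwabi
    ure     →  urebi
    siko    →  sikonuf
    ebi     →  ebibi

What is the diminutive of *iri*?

iribi

The alternation tracks the last vowel of the stem — -nuf when the last vowel of the stem is a rounded vowel (*oblu*, *ho*, *siko*); -bi when the last vowel of the stem is an unrounded vowel (*owriwa*, *ure*, *ebi*).
Since the last vowel of *iri* is /i/ (an unrounded vowel), it takes -bi, giving *iribi*.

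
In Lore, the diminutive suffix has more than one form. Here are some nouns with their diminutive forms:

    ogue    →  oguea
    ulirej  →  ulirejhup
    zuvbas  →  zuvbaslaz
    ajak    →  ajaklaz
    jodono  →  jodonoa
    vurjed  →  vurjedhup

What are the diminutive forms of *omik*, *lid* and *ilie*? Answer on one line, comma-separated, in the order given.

The suffix is conditioned by the final sound: -laz when the stem ends in a voiceless consonant (*zuvbas*, *ajak*); -hup when the stem ends in a voiced consonant (*ulirej*, *vurjed*); -a when the stem ends in a vowel (*ogue*, *jodono*).
Since the final sound of *omik* is /k/ (a voiceless consonant), it takes -laz, giving *omiklaz*.
Since the final sound of *lid* is /d/ (a voiced consonant), it takes -hup, giving *lidhup*.
*ilie*: final sound = /e/, a vowel → -a → *iliea*.

omiklaz, lidhup, iliea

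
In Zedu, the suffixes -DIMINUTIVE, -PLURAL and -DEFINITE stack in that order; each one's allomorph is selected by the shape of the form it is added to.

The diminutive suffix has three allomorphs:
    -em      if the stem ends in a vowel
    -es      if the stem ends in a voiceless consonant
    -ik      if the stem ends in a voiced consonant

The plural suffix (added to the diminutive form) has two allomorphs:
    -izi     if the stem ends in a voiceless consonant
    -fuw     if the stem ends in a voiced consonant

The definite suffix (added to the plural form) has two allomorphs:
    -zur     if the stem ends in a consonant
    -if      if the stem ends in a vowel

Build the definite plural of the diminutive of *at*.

*at*: final sound = /t/, a voiceless consonant → -es → *ates*.
The diminutive form *ates*: final consonant = /s/, voiceless → -izi → *atesizi*.
The final sound of the plural form *atesizi* is /i/, which is a vowel, so the definite suffix is -if, giving *atesiziif*.

atesiziif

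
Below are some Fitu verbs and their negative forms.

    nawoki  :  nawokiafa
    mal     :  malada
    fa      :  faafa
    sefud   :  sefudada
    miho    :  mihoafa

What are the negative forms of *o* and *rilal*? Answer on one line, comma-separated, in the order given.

Looking at the final sound of each stem: -ada when the stem ends in a consonant (*mal*, *sefud*); -afa when the stem ends in a vowel (*nawoki*, *fa*, *miho*).
*o* — final sound /o/ (a vowel) → -afa → *oafa*.
*rilal* — final sound /l/ (a consonant) → -ada → *rilalada*.

oafa, rilalada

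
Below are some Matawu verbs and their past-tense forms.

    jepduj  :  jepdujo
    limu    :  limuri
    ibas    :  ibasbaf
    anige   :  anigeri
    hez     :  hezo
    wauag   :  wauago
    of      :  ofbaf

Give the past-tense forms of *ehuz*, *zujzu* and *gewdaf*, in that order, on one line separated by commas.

ehuzo, zujzuri, gewdafbaf

The alternation tracks the final sound of the stem — -baf when the stem ends in a voiceless consonant (*ibas*, *of*); -o when the stem ends in a voiced consonant (*jepduj*, *hez*, *wauag*); -ri when the stem ends in a vowel (*limu*, *anige*).
*ehuz* — final sound /z/ (a voiced consonant) → -o → *ehuzo*.
The final sound of *zujzu* is /u/, which is a vowel, so the suffix is -ri, giving *zujzuri*.
*gewdaf*: final sound = /f/, a voiceless consonant → -baf → *gewdafbaf*.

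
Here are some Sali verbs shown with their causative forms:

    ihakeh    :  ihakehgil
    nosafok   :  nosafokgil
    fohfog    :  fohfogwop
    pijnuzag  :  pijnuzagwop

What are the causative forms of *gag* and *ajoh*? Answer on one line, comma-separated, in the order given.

gagwop, ajohgil

Looking at the final consonant of each stem: -gil when the stem ends in a voiceless consonant (*ihakeh*, *nosafok*); -wop when the stem ends in a voiced consonant (*fohfog*, *pijnuzag*).
*gag*: final consonant = /g/, voiced → -wop → *gagwop*.
The final consonant of *ajoh* is /h/, which is voiceless, so the suffix is -gil, giving *ajohgil*.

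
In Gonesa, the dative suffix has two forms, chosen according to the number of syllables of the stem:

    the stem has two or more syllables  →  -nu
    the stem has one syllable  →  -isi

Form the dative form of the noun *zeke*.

zekenu

*zeke* (2 syllables) → -nu → *zekenu*.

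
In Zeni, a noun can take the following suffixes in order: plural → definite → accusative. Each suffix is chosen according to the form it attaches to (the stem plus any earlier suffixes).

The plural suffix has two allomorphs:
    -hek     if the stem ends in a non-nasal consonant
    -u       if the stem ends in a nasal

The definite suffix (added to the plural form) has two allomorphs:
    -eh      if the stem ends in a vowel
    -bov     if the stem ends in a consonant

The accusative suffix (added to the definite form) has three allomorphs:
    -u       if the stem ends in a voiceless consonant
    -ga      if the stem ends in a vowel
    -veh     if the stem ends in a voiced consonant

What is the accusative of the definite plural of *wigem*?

*wigem* — final consonant /m/ (a nasal) → -u → *wigemu*.
The plural form *wigemu* — final sound /u/ (a vowel) → -eh → *wigemueh*.
The definite form *wigemueh* — final sound /h/ (a voiceless consonant) → -u → *wigemuehu*.

wigemuehu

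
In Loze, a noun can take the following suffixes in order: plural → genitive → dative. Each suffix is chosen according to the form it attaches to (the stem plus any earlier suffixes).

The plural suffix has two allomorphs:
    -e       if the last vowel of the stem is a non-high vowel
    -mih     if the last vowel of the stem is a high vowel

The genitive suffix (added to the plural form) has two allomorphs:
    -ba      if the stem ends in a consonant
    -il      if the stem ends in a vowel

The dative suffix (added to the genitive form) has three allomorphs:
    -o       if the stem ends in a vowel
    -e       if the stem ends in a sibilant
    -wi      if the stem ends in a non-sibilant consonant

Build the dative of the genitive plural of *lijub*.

Since the last vowel of *lijub* is /u/ (a high vowel), it takes -mih, giving *lijubmih*.
The plural form *lijubmih* — final sound /h/ (a consonant) → -ba → *lijubmihba*.
The final sound of the genitive form *lijubmihba* is /a/, which is a vowel, so the dative suffix is -o, giving *lijubmihbao*.

lijubmihbao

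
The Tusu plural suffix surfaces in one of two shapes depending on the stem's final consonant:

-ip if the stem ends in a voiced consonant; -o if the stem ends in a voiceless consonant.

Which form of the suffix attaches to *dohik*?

-o

The final consonant of *dohik* is /k/, which is voiceless, so the suffix is -o.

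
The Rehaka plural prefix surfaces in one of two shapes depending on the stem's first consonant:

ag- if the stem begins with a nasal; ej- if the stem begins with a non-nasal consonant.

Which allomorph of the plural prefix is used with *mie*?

ag-

The first consonant of *mie* is /m/, which is a nasal, so the prefix is ag-.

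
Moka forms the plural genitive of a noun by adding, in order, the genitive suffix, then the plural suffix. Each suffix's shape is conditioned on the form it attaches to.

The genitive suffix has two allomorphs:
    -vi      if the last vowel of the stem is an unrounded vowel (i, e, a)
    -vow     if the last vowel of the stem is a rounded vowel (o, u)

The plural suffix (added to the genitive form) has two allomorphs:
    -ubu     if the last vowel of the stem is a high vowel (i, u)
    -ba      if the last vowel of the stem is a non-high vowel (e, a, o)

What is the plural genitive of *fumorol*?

fumorolvowba

*fumorol*: last vowel = /o/, a rounded vowel → -vow → *fumorolvow*.
The genitive form *fumorolvow*: last vowel = /o/, a non-high vowel → -ba → *fumorolvowba*.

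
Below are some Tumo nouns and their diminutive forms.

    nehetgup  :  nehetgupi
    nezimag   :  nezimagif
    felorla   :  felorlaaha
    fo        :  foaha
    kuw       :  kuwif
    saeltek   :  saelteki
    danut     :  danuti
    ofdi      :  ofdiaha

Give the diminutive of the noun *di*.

The pattern is voicing of the final sound: -i when the stem ends in a voiceless consonant (*nehetgup*, *saeltek*, *danut*); -if when the stem ends in a voiced consonant (*nezimag*, *kuw*); -aha when the stem ends in a vowel (*felorla*, *fo*, *ofdi*).
The final sound of *di* is /i/, which is a vowel, so the suffix is -aha, giving *diaha*.

diaha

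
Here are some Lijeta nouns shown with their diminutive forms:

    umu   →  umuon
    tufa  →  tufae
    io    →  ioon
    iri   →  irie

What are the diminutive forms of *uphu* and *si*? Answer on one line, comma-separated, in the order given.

The pattern is rounding harmony: -on when the last vowel of the stem is a rounded vowel (*umu*, *io*); -e when the last vowel of the stem is an unrounded vowel (*tufa*, *iri*).
The last vowel of *uphu* is /u/, which is a rounded vowel, so the suffix is -on, giving *uphuon*.
*si* — last vowel /i/ (an unrounded vowel) → -e → *sie*.

uphuon, sie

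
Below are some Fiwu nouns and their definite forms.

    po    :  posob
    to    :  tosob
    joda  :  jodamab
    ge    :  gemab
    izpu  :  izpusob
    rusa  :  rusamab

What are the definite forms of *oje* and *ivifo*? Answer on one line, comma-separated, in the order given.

The alternation tracks the last vowel of the stem — -sob when the last vowel of the stem is a rounded vowel (*po*, *to*, *izpu*); -mab when the last vowel of the stem is an unrounded vowel (*joda*, *ge*, *rusa*).
The last vowel of *oje* is /e/, which is an unrounded vowel, so the suffix is -mab, giving *ojemab*.
*ivifo*: last vowel = /o/, a rounded vowel → -sob → *ivifosob*.

ojemab, ivifosob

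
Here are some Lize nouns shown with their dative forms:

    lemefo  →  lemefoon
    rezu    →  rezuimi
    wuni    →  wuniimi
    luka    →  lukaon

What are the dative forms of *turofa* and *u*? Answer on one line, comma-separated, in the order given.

The alternation tracks the last vowel of the stem — -imi when the last vowel of the stem is a high vowel (*rezu*, *wuni*); -on when the last vowel of the stem is a non-high vowel (*lemefo*, *luka*).
*turofa* — last vowel /a/ (a non-high vowel) → -on → *turofaon*.
*u*: last vowel = /u/, a high vowel → -imi → *uimi*.

turofaon, uimi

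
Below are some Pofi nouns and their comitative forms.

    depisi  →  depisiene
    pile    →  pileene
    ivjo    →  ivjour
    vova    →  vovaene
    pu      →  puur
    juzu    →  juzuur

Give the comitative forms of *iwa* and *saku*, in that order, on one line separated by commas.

The alternation tracks the last vowel of the stem — -ur when the last vowel of the stem is a rounded vowel (*ivjo*, *pu*, *juzu*); -ene when the last vowel of the stem is an unrounded vowel (*depisi*, *pile*, *vova*).
Since the last vowel of *iwa* is /a/ (an unrounded vowel), it takes -ene, giving *iwaene*.
The last vowel of *saku* is /u/, which is a rounded vowel, so the suffix is -ur, giving *sakuur*.

iwaene, sakuur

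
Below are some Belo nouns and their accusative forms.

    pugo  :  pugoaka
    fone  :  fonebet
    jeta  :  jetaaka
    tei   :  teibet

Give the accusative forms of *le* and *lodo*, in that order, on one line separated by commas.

The suffix is conditioned by the last vowel: -bet when the last vowel of the stem is a front vowel (*fone*, *tei*); -aka when the last vowel of the stem is a back vowel (*pugo*, *jeta*).
*le*: last vowel = /e/, a front vowel → -bet → *lebet*.
Since the last vowel of *lodo* is /o/ (a back vowel), it takes -aka, giving *lodoaka*.

lebet, lodoaka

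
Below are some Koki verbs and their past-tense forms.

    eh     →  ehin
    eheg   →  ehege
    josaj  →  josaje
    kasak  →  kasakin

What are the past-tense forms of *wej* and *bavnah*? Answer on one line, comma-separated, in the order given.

weje, bavnahin

Looking at the final consonant of each stem: -in when the stem ends in a voiceless consonant (*eh*, *kasak*); -e when the stem ends in a voiced consonant (*eheg*, *josaj*).
Since the final consonant of *wej* is /j/ (voiced), it takes -e, giving *weje*.
*bavnah* — final consonant /h/ (voiceless) → -in → *bavnahin*.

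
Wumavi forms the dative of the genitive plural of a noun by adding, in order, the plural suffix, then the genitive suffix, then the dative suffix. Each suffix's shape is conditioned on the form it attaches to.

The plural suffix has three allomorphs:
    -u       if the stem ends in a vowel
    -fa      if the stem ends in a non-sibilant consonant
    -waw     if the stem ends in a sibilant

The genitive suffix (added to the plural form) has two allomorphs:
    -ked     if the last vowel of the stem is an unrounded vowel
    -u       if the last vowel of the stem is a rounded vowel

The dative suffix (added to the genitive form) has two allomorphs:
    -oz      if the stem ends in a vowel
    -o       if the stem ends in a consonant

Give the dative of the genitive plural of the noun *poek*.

*poek* — final sound /k/ (a non-sibilant consonant) → -fa → *poekfa*.
The plural form *poekfa*: last vowel = /a/, an unrounded vowel → -ked → *poekfaked*.
Since the final sound of the genitive form *poekfaked* is /d/ (a consonant), it takes -o, giving *poekfakedo*.

poekfakedo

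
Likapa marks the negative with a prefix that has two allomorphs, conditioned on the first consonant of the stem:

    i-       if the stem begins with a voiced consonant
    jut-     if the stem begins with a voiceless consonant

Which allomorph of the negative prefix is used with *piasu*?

Since the first consonant of *piasu* is /p/ (voiceless), it takes jut-.

jut-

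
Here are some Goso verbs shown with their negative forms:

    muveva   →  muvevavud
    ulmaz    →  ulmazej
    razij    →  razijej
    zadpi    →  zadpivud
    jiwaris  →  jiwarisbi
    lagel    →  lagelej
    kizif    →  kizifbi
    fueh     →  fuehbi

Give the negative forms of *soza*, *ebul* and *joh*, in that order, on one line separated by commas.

sozavud, ebulej, johbi

Looking at the final sound of each stem: -bi when the stem ends in a voiceless consonant (*jiwaris*, *kizif*, *fueh*); -ej when the stem ends in a voiced consonant (*ulmaz*, *razij*, *lagel*); -vud when the stem ends in a vowel (*muveva*, *zadpi*).
Since the final sound of *soza* is /a/ (a vowel), it takes -vud, giving *sozavud*.
*ebul*: final sound = /l/, a voiced consonant → -ej → *ebulej*.
*joh* — final sound /h/ (a voiceless consonant) → -bi → *johbi*.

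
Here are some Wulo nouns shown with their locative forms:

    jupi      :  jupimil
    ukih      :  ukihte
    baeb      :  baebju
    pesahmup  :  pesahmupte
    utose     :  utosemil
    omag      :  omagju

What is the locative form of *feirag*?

Looking at the final sound of each stem: -te when the stem ends in a voiceless consonant (*ukih*, *pesahmup*); -ju when the stem ends in a voiced consonant (*baeb*, *omag*); -mil when the stem ends in a vowel (*jupi*, *utose*).
*feirag* — final sound /g/ (a voiced consonant) → -ju → *feiragju*.

feiragju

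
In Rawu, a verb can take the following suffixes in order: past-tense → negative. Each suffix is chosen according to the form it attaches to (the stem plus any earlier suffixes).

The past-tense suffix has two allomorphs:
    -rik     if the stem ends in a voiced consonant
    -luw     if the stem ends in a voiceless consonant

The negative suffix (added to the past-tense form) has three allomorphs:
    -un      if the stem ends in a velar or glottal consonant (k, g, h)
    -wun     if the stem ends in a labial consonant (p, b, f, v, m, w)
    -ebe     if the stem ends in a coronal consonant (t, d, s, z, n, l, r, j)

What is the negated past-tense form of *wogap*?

*wogap*: final consonant = /p/, voiceless → -luw → *wogapluw*.
The past-tense form *wogapluw*: final consonant = /w/, labial → -wun → *wogapluwwun*.

wogapluwwun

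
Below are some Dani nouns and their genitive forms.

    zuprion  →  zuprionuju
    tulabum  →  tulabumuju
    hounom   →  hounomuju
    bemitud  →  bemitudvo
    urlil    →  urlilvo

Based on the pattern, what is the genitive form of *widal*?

Looking at the final consonant of each stem: -uju when the stem ends in a nasal (*zuprion*, *tulabum*, *hounom*); -vo when the stem ends in a non-nasal consonant (*bemitud*, *urlil*).
*widal*: final consonant = /l/, non-nasal → -vo → *widalvo*.

widalvo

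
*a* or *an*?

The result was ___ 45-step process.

The indefinite article is chosen by the initial *sound* of the following word, not its spelling.
The number *45* is spoken "forty-…", beginning with /ˈfɔrti/ — a consonant sound.
So the article is *a*: The result was a 45-step process.

a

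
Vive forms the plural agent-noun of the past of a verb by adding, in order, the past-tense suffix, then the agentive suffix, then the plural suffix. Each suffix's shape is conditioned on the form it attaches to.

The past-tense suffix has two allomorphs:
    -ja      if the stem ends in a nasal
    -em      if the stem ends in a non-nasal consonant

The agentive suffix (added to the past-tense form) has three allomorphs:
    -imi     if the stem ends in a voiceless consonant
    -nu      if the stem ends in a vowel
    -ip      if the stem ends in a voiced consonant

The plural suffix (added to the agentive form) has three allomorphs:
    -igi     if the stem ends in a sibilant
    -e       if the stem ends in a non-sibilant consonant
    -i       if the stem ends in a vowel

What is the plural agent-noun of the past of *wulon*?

*wulon* — final consonant /n/ (a nasal) → -ja → *wulonja*.
The final sound of the past-tense form *wulonja* is /a/, which is a vowel, so the agentive suffix is -nu, giving *wulonjanu*.
The agentive form *wulonjanu*: final sound = /u/, a vowel → -i → *wulonjanui*.

wulonjanui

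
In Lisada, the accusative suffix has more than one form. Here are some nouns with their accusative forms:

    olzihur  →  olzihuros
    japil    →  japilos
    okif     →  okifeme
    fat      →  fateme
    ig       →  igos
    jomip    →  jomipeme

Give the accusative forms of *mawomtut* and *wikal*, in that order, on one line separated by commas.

mawomtuteme, wikalos

The alternation tracks the final consonant of the stem — -eme when the stem ends in a voiceless consonant (*okif*, *fat*, *jomip*); -os when the stem ends in a voiced consonant (*olzihur*, *japil*, *ig*).
*mawomtut* — final consonant /t/ (voiceless) → -eme → *mawomtuteme*.
*wikal*: final consonant = /l/, voiced → -os → *wikalos*.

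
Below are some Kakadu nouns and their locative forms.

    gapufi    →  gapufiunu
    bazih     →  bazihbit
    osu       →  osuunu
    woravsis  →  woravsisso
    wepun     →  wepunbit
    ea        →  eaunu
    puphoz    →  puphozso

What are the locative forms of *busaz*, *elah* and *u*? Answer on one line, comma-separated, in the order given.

The pattern is sibilance of the final sound: -so when the stem ends in a sibilant (*woravsis*, *puphoz*); -bit when the stem ends in a non-sibilant consonant (*bazih*, *wepun*); -unu when the stem ends in a vowel (*gapufi*, *osu*, *ea*).
The final sound of *busaz* is /z/, which is a sibilant, so the suffix is -so, giving *busazso*.
The final sound of *elah* is /h/, which is a non-sibilant consonant, so the suffix is -bit, giving *elahbit*.
*u* — final sound /u/ (a vowel) → -unu → *uunu*.

busazso, elahbit, uunu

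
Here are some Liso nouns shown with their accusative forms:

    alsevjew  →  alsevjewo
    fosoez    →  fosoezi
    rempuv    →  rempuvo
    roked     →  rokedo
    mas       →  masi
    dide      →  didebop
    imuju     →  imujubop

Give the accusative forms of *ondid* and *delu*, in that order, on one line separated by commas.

The pattern is sibilance of the final sound: -i when the stem ends in a sibilant (*fosoez*, *mas*); -o when the stem ends in a non-sibilant consonant (*alsevjew*, *rempuv*, *roked*); -bop when the stem ends in a vowel (*dide*, *imuju*).
The final sound of *ondid* is /d/, which is a non-sibilant consonant, so the suffix is -o, giving *ondido*.
*delu* — final sound /u/ (a vowel) → -bop → *delubop*.

ondido, delubop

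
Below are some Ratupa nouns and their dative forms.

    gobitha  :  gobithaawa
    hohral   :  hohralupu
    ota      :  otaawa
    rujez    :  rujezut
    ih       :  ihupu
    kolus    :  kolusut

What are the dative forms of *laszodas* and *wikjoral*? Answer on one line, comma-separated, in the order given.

The suffix is conditioned by the final sound: -ut when the stem ends in a sibilant (*rujez*, *kolus*); -upu when the stem ends in a non-sibilant consonant (*hohral*, *ih*); -awa when the stem ends in a vowel (*gobitha*, *ota*).
Since the final sound of *laszodas* is /s/ (a sibilant), it takes -ut, giving *laszodasut*.
*wikjoral*: final sound = /l/, a non-sibilant consonant → -upu → *wikjoralupu*.

laszodasut, wikjoralupu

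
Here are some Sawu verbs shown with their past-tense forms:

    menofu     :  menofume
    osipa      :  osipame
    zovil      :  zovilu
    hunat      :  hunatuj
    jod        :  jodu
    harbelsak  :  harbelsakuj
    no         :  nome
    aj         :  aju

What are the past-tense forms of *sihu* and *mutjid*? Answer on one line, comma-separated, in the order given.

The alternation tracks the final sound of the stem — -uj when the stem ends in a voiceless consonant (*hunat*, *harbelsak*); -u when the stem ends in a voiced consonant (*zovil*, *jod*, *aj*); -me when the stem ends in a vowel (*menofu*, *osipa*, *no*).
The final sound of *sihu* is /u/, which is a vowel, so the suffix is -me, giving *sihume*.
*mutjid* — final sound /d/ (a voiced consonant) → -u → *mutjidu*.

sihume, mutjidu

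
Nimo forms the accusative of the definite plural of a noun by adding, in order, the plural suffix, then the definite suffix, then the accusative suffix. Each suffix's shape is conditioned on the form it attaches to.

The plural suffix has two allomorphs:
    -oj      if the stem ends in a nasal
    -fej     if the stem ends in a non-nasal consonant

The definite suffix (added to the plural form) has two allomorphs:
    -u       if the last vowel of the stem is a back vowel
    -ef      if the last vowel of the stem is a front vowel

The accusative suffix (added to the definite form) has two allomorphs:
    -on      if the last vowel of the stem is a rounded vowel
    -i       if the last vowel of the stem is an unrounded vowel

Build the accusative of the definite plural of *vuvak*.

vuvakfejefi

Since the final consonant of *vuvak* is /k/ (non-nasal), it takes -fej, giving *vuvakfej*.
The plural form *vuvakfej*: last vowel = /e/, a front vowel → -ef → *vuvakfejef*.
The definite form *vuvakfejef*: last vowel = /e/, an unrounded vowel → -i → *vuvakfejefi*.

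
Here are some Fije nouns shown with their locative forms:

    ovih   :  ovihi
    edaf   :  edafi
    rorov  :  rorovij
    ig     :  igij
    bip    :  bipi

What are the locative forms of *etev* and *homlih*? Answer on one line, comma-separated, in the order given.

etevij, homlihi

The alternation tracks the final consonant of the stem — -i when the stem ends in a voiceless consonant (*ovih*, *edaf*, *bip*); -ij when the stem ends in a voiced consonant (*rorov*, *ig*).
*etev* — final consonant /v/ (voiced) → -ij → *etevij*.
*homlih* — final consonant /h/ (voiceless) → -i → *homlihi*.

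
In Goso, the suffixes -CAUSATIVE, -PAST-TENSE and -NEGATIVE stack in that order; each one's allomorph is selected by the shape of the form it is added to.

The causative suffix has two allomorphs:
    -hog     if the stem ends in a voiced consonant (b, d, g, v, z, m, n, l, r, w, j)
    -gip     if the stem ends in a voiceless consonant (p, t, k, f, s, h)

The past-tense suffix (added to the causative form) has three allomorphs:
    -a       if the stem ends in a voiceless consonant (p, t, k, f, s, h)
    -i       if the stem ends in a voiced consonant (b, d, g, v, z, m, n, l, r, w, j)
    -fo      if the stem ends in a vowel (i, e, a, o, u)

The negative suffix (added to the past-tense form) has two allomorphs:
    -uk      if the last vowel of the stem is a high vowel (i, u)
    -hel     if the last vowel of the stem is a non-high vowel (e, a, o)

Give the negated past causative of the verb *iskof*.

*iskof*: final consonant = /f/, voiceless → -gip → *iskofgip*.
The final sound of the causative form *iskofgip* is /p/, which is a voiceless consonant, so the past-tense suffix is -a, giving *iskofgipa*.
The past-tense form *iskofgipa* — last vowel /a/ (a non-high vowel) → -hel → *iskofgipahel*.

iskofgipahel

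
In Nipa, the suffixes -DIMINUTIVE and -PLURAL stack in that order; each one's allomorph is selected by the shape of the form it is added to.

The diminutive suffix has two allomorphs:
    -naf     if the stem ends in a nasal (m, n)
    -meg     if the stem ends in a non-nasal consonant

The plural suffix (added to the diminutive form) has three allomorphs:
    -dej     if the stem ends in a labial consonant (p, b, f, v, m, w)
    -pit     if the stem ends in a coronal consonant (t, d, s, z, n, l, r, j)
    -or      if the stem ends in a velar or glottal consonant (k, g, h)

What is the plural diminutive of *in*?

innafdej

The final consonant of *in* is /n/, which is a nasal, so the diminutive suffix is -naf, giving *innaf*.
The diminutive form *innaf* — final consonant /f/ (labial) → -dej → *innafdej*.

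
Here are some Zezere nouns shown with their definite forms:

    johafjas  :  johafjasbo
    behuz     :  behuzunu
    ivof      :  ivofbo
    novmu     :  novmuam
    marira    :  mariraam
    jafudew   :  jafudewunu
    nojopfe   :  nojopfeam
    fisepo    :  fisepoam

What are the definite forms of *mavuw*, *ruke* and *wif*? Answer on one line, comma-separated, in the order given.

The pattern is voicing of the final sound: -bo when the stem ends in a voiceless consonant (*johafjas*, *ivof*); -unu when the stem ends in a voiced consonant (*behuz*, *jafudew*); -am when the stem ends in a vowel (*novmu*, *marira*, *nojopfe*, *fisepo*).
*mavuw* — final sound /w/ (a voiced consonant) → -unu → *mavuwunu*.
Since the final sound of *ruke* is /e/ (a vowel), it takes -am, giving *rukeam*.
The final sound of *wif* is /f/, which is a voiceless consonant, so the suffix is -bo, giving *wifbo*.

mavuwunu, rukeam, wifbo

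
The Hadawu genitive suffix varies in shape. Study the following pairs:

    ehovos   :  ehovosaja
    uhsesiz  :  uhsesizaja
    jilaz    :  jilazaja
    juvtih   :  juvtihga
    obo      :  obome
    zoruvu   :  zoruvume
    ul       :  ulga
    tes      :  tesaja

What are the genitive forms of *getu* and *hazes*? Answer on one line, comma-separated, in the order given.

Looking at the final sound of each stem: -aja when the stem ends in a sibilant (*ehovos*, *uhsesiz*, *jilaz*, *tes*); -ga when the stem ends in a non-sibilant consonant (*juvtih*, *ul*); -me when the stem ends in a vowel (*obo*, *zoruvu*).
*getu*: final sound = /u/, a vowel → -me → *getume*.
*hazes* — final sound /s/ (a sibilant) → -aja → *hazesaja*.

getume, hazesaja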